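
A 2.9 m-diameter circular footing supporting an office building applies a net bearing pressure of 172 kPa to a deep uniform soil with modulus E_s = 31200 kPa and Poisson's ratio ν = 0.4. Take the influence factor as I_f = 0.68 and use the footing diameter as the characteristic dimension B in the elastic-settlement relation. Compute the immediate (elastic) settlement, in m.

S_e ≈ 0.00913 m

Immediate (elastic) settlement: S_e = q·B·(1−ν²)/E_s · I_f.
S_e = 172 × 2.9 × (1 − 0.4²) / 31200 × 0.68
    = 172 × 2.9 × 0.84 / 31200 × 0.68
    = 0.009132 m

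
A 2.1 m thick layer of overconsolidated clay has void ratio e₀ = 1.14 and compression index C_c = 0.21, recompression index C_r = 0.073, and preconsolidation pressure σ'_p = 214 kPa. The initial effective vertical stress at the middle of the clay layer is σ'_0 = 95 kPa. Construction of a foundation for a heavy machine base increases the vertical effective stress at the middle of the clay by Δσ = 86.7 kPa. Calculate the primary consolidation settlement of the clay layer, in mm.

Final effective stress: σ'_f = 95 + 86.7 = 181.7 kPa.
σ'_f = 181.7 ≤ σ'_p = 214 kPa, so the clay remains overconsolidated and only the recompression index applies:
S_c = C_r·H/(1+e₀)·log₁₀(σ'_f/σ'_0) = 0.073×2.1/2.14×log₁₀(181.7/95)
    = 0.071636 × 0.28163 = 0.02017 m

S_c ≈ 20.2 mm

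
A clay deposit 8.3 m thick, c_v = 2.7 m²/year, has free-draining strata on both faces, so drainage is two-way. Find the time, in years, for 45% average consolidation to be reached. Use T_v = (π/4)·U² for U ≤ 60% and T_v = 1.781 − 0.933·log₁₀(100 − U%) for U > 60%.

Drainage path length: H_d = H/2 = 4.15 m (double drainage).
U ≤ 60%: T_v = (π/4)·U² = (π/4)×0.45² = 0.15904.
t = T_v·H_d²/c_v = 0.15904×4.15²/2.7 = 1.014 years.

t ≈ 1.01 years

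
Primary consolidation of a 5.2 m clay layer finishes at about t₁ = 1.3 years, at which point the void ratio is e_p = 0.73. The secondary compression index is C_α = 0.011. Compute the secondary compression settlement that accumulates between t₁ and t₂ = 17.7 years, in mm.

Secondary compression: S_s = C_α·H/(1+e_p)·log₁₀(t₂/t₁)
S_s = 0.011×5.2/(1+0.73)×log₁₀(17.7/1.3)
    = 0.03306 × 1.134 = 0.0375 m

S_s ≈ 37.5 mm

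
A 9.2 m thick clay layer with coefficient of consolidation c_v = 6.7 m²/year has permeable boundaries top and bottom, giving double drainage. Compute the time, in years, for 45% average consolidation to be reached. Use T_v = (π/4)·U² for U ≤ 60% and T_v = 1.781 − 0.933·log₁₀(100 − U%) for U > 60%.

t ≈ 0.502 years

Drainage path length: H_d = H/2 = 4.6 m (double drainage).
U ≤ 60%: T_v = (π/4)·U² = (π/4)×0.45² = 0.15904.
t = T_v·H_d²/c_v = 0.15904×4.6²/6.7 = 0.5023 years.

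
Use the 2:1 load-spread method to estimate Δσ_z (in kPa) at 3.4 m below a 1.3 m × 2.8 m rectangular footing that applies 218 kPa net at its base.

By the 2:1 method the load spreads at 1 horizontal : 2 vertical, so at depth z the loaded area has grown by z in each plan dimension:
Δσ = qBL/((B+z)(L+z)) = 218×1.3×2.8/((1.3+3.4)(2.8+3.4)) = 27.231 kPa

Δσ_z ≈ 27.2 kPa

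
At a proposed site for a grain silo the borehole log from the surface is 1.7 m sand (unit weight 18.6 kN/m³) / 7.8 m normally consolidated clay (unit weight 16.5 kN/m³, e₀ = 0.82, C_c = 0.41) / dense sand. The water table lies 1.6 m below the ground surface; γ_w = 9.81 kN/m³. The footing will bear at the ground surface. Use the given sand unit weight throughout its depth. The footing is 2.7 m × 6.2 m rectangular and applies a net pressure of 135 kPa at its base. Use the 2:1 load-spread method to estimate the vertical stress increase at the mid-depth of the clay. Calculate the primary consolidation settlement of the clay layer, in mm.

Mid-depth of clay below the ground surface: z = 1.7 + 7.8/2 = 5.6 m.
Total vertical stress at mid-clay: σ_v = 18.6×1.7 + 16.5×3.9 = 95.97 kPa.
Pore pressure: u = 9.81×(5.6 − 1.6) = 39.24 kPa.
Initial effective stress: σ'_0 = σ_v − u = 95.97 − 39.24 = 56.73 kPa.
Stress increase at mid-clay by the 2:1 spreading method:
Δσ = qBL/((B+z)(L+z)) = 135×2.7×6.2/((2.7+5.6)(6.2+5.6)) = 23.074 kPa
Final effective stress: σ'_f = σ'_0 + Δσ = 56.73 + 23.074 = 79.804 kPa.
Normally consolidated clay, so the full stress increment lies on the virgin compression line:
S_c = C_c·H/(1+e₀)·log₁₀(σ'_f/σ'_0) = 0.41×7.8/(1+0.82)×log₁₀(79.804/56.73)
    = 1.7571 × 0.14821 = 0.2604 m

S_c ≈ 260 mm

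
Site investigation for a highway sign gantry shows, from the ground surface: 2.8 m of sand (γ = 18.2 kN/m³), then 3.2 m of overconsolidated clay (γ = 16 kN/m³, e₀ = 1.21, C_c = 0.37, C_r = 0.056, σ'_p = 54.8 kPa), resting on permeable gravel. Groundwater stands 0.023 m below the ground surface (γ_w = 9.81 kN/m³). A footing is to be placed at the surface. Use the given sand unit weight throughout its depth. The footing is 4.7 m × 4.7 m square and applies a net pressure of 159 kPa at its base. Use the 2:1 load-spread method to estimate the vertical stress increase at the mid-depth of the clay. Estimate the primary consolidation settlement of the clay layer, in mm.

S_c ≈ 93.4 mm

Mid-depth of clay below the ground surface: z = 2.8 + 3.2/2 = 4.4 m.
Total vertical stress at mid-clay: σ_v = 18.2×2.8 + 16×1.6 = 76.56 kPa.
Pore pressure: u = 9.81×(4.4 − 0.023) = 42.938 kPa.
Initial effective stress: σ'_0 = σ_v − u = 76.56 − 42.938 = 33.622 kPa.
Stress increase at mid-clay by the 2:1 spreading method:
Δσ = qBL/((B+z)(L+z)) = 159×4.7×4.7/((4.7+4.4)(4.7+4.4)) = 42.414 kPa
Final effective stress: σ'_f = 33.622 + 42.414 = 76.036 kPa.
σ'_f = 76.036 > σ'_p = 54.8 kPa, so the stress path crosses the preconsolidation pressure — recompression up to σ'_p, then virgin compression beyond:
S_c = H/(1+e₀)·[C_r·log₁₀(σ'_p/σ'_0) + C_c·log₁₀(σ'_f/σ'_p)]
    = 3.2/2.21 × [0.056×log₁₀(54.8/33.622) + 0.37×log₁₀(76.036/54.8)]
    = 1.448 × [0.011881 + 0.052628] = 0.09341 m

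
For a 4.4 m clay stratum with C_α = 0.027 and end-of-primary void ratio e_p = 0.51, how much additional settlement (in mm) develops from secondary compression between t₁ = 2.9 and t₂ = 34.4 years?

Secondary compression: S_s = C_α·H/(1+e_p)·log₁₀(t₂/t₁)
S_s = 0.027×4.4/(1+0.51)×log₁₀(34.4/2.9)
    = 0.07868 × 1.074 = 0.08451 m

S_s ≈ 84.5 mm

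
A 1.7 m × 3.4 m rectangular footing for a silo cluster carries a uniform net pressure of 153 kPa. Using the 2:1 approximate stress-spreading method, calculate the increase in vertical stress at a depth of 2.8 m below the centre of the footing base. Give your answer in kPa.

Δσ_z ≈ 31.7 kPa

By the 2:1 method the load spreads at 1 horizontal : 2 vertical, so at depth z the loaded area has grown by z in each plan dimension:
Δσ = qBL/((B+z)(L+z)) = 153×1.7×3.4/((1.7+2.8)(3.4+2.8)) = 31.697 kPa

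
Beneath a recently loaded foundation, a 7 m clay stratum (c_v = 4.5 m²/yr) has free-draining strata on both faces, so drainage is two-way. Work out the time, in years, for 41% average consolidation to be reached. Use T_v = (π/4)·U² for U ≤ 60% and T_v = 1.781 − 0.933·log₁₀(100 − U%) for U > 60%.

Drainage path length: H_d = H/2 = 3.5 m (double drainage).
U ≤ 60%: T_v = (π/4)·U² = (π/4)×0.41² = 0.13203.
t = T_v·H_d²/c_v = 0.13203×3.5²/4.5 = 0.3594 years.

t ≈ 0.359 years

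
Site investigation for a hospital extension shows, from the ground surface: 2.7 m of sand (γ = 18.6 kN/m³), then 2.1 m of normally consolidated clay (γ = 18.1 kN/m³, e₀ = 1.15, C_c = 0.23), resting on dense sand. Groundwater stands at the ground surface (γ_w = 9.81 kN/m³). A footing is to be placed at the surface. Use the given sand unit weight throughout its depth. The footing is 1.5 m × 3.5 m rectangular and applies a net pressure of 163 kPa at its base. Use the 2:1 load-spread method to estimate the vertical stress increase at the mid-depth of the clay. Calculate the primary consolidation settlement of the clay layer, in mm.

Mid-depth of clay below the ground surface: z = 2.7 + 2.1/2 = 3.75 m.
Total vertical stress at mid-clay: σ_v = 18.6×2.7 + 18.1×1.05 = 69.225 kPa.
Pore pressure: u = 9.81×(3.75 − 0) = 36.788 kPa.
Initial effective stress: σ'_0 = σ_v − u = 69.225 − 36.788 = 32.437 kPa.
Stress increase at mid-clay by the 2:1 spreading method:
Δσ = qBL/((B+z)(L+z)) = 163×1.5×3.5/((1.5+3.75)(3.5+3.75)) = 22.483 kPa
Final effective stress: σ'_f = σ'_0 + Δσ = 32.437 + 22.483 = 54.92 kPa.
Normally consolidated clay, so the full stress increment lies on the virgin compression line:
S_c = C_c·H/(1+e₀)·log₁₀(σ'_f/σ'_0) = 0.23×2.1/(1+1.15)×log₁₀(54.92/32.437)
    = 0.22465 × 0.22869 = 0.05138 m

S_c ≈ 51.4 mm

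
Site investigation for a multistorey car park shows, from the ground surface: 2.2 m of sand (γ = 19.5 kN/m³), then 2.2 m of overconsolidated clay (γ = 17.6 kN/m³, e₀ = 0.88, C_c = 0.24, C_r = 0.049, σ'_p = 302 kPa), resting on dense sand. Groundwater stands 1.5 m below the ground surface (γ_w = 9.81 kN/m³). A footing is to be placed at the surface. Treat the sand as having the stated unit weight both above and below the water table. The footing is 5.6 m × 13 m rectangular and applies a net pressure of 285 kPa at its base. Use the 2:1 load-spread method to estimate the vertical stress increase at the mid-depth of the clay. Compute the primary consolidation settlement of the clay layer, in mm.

S_c ≈ 35.8 mm

Mid-depth of clay below the ground surface: z = 2.2 + 2.2/2 = 3.3 m.
Total vertical stress at mid-clay: σ_v = 19.5×2.2 + 17.6×1.1 = 62.26 kPa.
Pore pressure: u = 9.81×(3.3 − 1.5) = 17.658 kPa.
Initial effective stress: σ'_0 = σ_v − u = 62.26 − 17.658 = 44.602 kPa.
Stress increase at mid-clay by the 2:1 spreading method:
Δσ = qBL/((B+z)(L+z)) = 285×5.6×13/((5.6+3.3)(13+3.3)) = 143.02 kPa
Final effective stress: σ'_f = 44.602 + 143.02 = 187.62 kPa.
σ'_f = 187.62 ≤ σ'_p = 302 kPa, so the clay remains overconsolidated and only the recompression index applies:
S_c = C_r·H/(1+e₀)·log₁₀(σ'_f/σ'_0) = 0.049×2.2/1.88×log₁₀(187.62/44.602)
    = 0.05734 × 0.62392 = 0.03578 m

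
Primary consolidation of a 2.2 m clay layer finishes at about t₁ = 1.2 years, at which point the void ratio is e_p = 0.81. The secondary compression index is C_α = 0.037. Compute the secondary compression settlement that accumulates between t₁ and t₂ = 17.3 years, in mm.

Secondary compression: S_s = C_α·H/(1+e_p)·log₁₀(t₂/t₁)
S_s = 0.037×2.2/(1+0.81)×log₁₀(17.3/1.2)
    = 0.04497 × 1.159 = 0.05212 m

S_s ≈ 52.1 mm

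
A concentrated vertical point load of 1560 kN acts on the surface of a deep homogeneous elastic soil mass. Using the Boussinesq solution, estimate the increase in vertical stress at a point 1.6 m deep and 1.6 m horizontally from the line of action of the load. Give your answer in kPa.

Δσ_z ≈ 51.4 kPa

Boussinesq vertical stress below a point load on an elastic half-space:
Δσ_z = 3P/(2πz²) · [1 + (r/z)²]^(−5/2)
r/z = 1.6/1.6 = 1; [1+(r/z)²]^(−5/2) = 0.17678.
Δσ_z = 3×1560/(2π×1.6²) × 0.17678 = 290.96 × 0.17678 = 51.44 kPa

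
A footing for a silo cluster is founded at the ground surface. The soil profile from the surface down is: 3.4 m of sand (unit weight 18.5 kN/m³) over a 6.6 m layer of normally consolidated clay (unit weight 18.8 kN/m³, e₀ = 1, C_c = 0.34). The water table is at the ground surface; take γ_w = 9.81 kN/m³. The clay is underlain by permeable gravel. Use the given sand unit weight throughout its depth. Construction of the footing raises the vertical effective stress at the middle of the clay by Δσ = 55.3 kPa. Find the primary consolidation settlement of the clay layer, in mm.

S_c ≈ 321 mm

Mid-depth of clay below the ground surface: z = 3.4 + 6.6/2 = 6.7 m.
Total vertical stress at mid-clay: σ_v = 18.5×3.4 + 18.8×3.3 = 124.94 kPa.
Pore pressure: u = 9.81×(6.7 − 0) = 65.727 kPa.
Initial effective stress: σ'_0 = σ_v − u = 124.94 − 65.727 = 59.213 kPa.
Final effective stress: σ'_f = σ'_0 + Δσ = 59.213 + 55.3 = 114.51 kPa.
Normally consolidated clay, so the full stress increment lies on the virgin compression line:
S_c = C_c·H/(1+e₀)·log₁₀(σ'_f/σ'_0) = 0.34×6.6/(1+1)×log₁₀(114.51/59.213)
    = 1.122 × 0.28643 = 0.3214 m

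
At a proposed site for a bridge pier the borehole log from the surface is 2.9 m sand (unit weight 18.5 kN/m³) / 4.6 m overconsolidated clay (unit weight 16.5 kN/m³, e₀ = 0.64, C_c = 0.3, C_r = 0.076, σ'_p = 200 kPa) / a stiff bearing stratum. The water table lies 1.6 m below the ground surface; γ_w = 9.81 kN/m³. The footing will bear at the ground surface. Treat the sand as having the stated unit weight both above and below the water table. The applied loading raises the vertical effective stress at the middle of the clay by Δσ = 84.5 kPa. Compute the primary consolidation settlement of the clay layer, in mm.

Mid-depth of clay below the ground surface: z = 2.9 + 4.6/2 = 5.2 m.
Total vertical stress at mid-clay: σ_v = 18.5×2.9 + 16.5×2.3 = 91.6 kPa.
Pore pressure: u = 9.81×(5.2 − 1.6) = 35.316 kPa.
Initial effective stress: σ'_0 = σ_v − u = 91.6 − 35.316 = 56.284 kPa.
Final effective stress: σ'_f = 56.284 + 84.5 = 140.78 kPa.
σ'_f = 140.78 ≤ σ'_p = 200 kPa, so the clay remains overconsolidated and only the recompression index applies:
S_c = C_r·H/(1+e₀)·log₁₀(σ'_f/σ'_0) = 0.076×4.6/1.64×log₁₀(140.78/56.284)
    = 0.21317 × 0.39816 = 0.08488 m

S_c ≈ 84.9 mm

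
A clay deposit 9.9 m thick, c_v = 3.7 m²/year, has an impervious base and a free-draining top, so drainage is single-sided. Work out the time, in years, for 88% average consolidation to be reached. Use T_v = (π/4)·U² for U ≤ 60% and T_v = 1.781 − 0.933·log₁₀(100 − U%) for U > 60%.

t ≈ 20.5 years

Drainage path length: H_d = H = 9.9 m (single drainage).
U > 60%: T_v = 1.781 − 0.933·log₁₀(100 − 88) = 0.77412.
t = T_v·H_d²/c_v = 0.77412×9.9²/3.7 = 20.51 years.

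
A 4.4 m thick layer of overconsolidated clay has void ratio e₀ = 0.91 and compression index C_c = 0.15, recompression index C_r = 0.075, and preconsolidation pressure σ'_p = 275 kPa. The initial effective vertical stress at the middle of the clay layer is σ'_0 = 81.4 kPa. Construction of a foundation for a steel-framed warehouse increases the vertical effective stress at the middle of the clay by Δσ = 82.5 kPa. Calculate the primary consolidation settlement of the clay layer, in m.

S_c ≈ 0.0525 m

Final effective stress: σ'_f = 81.4 + 82.5 = 163.9 kPa.
σ'_f = 163.9 ≤ σ'_p = 275 kPa, so the clay remains overconsolidated and only the recompression index applies:
S_c = C_r·H/(1+e₀)·log₁₀(σ'_f/σ'_0) = 0.075×4.4/1.91×log₁₀(163.9/81.4)
    = 0.17278 × 0.30395 = 0.05252 m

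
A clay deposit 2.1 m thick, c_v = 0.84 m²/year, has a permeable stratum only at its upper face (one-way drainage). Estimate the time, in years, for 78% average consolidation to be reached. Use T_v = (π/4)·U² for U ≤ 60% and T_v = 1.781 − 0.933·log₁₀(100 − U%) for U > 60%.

Drainage path length: H_d = H = 2.1 m (single drainage).
U > 60%: T_v = 1.781 − 0.933·log₁₀(100 − 78) = 0.52852.
t = T_v·H_d²/c_v = 0.52852×2.1²/0.84 = 2.775 years.

t ≈ 2.77 years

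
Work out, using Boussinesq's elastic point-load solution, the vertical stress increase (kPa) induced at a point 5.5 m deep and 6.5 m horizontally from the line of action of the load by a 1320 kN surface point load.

Δσ_z ≈ 2.34 kPa

Boussinesq vertical stress below a point load on an elastic half-space:
Δσ_z = 3P/(2πz²) · [1 + (r/z)²]^(−5/2)
r/z = 6.5/5.5 = 1.1818; [1+(r/z)²]^(−5/2) = 0.11245.
Δσ_z = 3×1320/(2π×5.5²) × 0.11245 = 20.835 × 0.11245 = 2.343 kPa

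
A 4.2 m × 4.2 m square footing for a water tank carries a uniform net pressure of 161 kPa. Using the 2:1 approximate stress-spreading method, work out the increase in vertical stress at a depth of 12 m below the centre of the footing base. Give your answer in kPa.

By the 2:1 method the load spreads at 1 horizontal : 2 vertical, so at depth z the loaded area has grown by z in each plan dimension:
Δσ = qBL/((B+z)(L+z)) = 161×4.2×4.2/((4.2+12)(4.2+12)) = 10.822 kPa

Δσ_z ≈ 10.8 kPa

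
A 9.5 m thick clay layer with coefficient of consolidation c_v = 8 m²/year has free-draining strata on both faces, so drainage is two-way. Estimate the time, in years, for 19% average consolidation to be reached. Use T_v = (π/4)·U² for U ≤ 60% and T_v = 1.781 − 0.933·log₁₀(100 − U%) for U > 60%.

t ≈ 0.08 years

Drainage path length: H_d = H/2 = 4.75 m (double drainage).
U ≤ 60%: T_v = (π/4)·U² = (π/4)×0.19² = 0.028353.
t = T_v·H_d²/c_v = 0.028353×4.75²/8 = 0.07996 years.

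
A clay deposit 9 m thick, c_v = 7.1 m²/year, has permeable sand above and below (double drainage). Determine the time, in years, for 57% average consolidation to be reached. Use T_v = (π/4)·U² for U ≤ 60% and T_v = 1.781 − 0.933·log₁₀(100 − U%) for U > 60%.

t ≈ 0.728 years

Drainage path length: H_d = H/2 = 4.5 m (double drainage).
U ≤ 60%: T_v = (π/4)·U² = (π/4)×0.57² = 0.25518.
t = T_v·H_d²/c_v = 0.25518×4.5²/7.1 = 0.7278 years.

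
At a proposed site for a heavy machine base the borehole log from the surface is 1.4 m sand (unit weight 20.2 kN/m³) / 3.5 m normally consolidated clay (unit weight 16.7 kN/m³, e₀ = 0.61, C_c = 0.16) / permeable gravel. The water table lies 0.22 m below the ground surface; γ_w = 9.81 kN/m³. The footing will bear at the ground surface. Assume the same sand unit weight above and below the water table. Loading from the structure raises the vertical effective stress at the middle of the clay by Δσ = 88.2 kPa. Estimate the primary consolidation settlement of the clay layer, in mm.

Mid-depth of clay below the ground surface: z = 1.4 + 3.5/2 = 3.15 m.
Total vertical stress at mid-clay: σ_v = 20.2×1.4 + 16.7×1.75 = 57.505 kPa.
Pore pressure: u = 9.81×(3.15 − 0.22) = 28.743 kPa.
Initial effective stress: σ'_0 = σ_v − u = 57.505 − 28.743 = 28.762 kPa.
Final effective stress: σ'_f = σ'_0 + Δσ = 28.762 + 88.2 = 116.96 kPa.
Normally consolidated clay, so the full stress increment lies on the virgin compression line:
S_c = C_c·H/(1+e₀)·log₁₀(σ'_f/σ'_0) = 0.16×3.5/(1+0.61)×log₁₀(116.96/28.762)
    = 0.34783 × 0.60922 = 0.2119 m

S_c ≈ 212 mm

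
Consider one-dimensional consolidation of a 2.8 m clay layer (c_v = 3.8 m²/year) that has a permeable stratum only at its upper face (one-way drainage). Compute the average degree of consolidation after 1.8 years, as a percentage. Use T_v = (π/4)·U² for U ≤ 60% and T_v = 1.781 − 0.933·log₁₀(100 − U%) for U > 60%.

Drainage path length: H_d = H = 2.8 m (single drainage).
T_v = c_v·t/H_d² = 3.8×1.8/2.8² = 0.87245.
T_v = 0.87245 corresponds to the U > 60% branch:
U = 1 − 10^((1.781 − T_v)/0.933)/100 = 0.9059

U ≈ 90.6 %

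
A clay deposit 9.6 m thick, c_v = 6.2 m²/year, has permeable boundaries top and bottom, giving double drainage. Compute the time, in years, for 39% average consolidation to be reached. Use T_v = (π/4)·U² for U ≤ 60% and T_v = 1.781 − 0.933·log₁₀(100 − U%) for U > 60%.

Drainage path length: H_d = H/2 = 4.8 m (double drainage).
U ≤ 60%: T_v = (π/4)·U² = (π/4)×0.39² = 0.11946.
t = T_v·H_d²/c_v = 0.11946×4.8²/6.2 = 0.4439 years.

t ≈ 0.444 years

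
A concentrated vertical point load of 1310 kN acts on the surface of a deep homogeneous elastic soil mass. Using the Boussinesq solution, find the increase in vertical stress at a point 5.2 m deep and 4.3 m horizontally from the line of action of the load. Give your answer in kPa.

Boussinesq vertical stress below a point load on an elastic half-space:
Δσ_z = 3P/(2πz²) · [1 + (r/z)²]^(−5/2)
r/z = 4.3/5.2 = 0.82692; [1+(r/z)²]^(−5/2) = 0.27181.
Δσ_z = 3×1310/(2π×5.2²) × 0.27181 = 23.132 × 0.27181 = 6.288 kPa

Δσ_z ≈ 6.29 kPa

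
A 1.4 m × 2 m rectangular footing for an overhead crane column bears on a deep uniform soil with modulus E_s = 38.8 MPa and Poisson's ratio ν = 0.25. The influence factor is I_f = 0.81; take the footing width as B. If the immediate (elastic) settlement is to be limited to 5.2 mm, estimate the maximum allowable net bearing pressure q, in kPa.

q ≈ 190 kPa

E_s = 38.8 MPa = 38800 kPa.
S_e = q·B·(1−ν²)/E_s · I_f  ⇒  q = S_e·E_s / (B·(1−ν²)·I_f).
q = 0.0052 × 38800 / (1.4 × 0.9375 × 0.81) = 189.8 kPa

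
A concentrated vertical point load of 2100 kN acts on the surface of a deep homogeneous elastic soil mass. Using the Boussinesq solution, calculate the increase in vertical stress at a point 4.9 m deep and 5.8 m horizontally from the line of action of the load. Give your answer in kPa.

Boussinesq vertical stress below a point load on an elastic half-space:
Δσ_z = 3P/(2πz²) · [1 + (r/z)²]^(−5/2)
r/z = 5.8/4.9 = 1.1837; [1+(r/z)²]^(−5/2) = 0.11194.
Δσ_z = 3×2100/(2π×4.9²) × 0.11194 = 41.761 × 0.11194 = 4.675 kPa

Δσ_z ≈ 4.67 kPa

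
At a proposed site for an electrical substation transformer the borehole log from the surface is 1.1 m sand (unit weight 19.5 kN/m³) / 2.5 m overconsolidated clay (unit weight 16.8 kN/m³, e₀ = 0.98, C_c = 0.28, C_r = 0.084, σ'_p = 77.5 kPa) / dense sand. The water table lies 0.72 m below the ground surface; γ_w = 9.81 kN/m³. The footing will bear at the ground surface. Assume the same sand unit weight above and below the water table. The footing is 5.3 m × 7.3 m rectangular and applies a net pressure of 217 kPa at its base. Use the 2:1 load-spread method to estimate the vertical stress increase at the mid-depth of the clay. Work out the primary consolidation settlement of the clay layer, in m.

Mid-depth of clay below the ground surface: z = 1.1 + 2.5/2 = 2.35 m.
Total vertical stress at mid-clay: σ_v = 19.5×1.1 + 16.8×1.25 = 42.45 kPa.
Pore pressure: u = 9.81×(2.35 − 0.72) = 15.99 kPa.
Initial effective stress: σ'_0 = σ_v − u = 42.45 − 15.99 = 26.46 kPa.
Stress increase at mid-clay by the 2:1 spreading method:
Δσ = qBL/((B+z)(L+z)) = 217×5.3×7.3/((5.3+2.35)(7.3+2.35)) = 113.73 kPa
Final effective stress: σ'_f = 26.46 + 113.73 = 140.19 kPa.
σ'_f = 140.19 > σ'_p = 77.5 kPa, so the stress path crosses the preconsolidation pressure — recompression up to σ'_p, then virgin compression beyond:
S_c = H/(1+e₀)·[C_r·log₁₀(σ'_p/σ'_0) + C_c·log₁₀(σ'_f/σ'_p)]
    = 2.5/1.98 × [0.084×log₁₀(77.5/26.46) + 0.28×log₁₀(140.19/77.5)]
    = 1.2626 × [0.039204 + 0.072076] = 0.1405 m

S_c ≈ 0.141 m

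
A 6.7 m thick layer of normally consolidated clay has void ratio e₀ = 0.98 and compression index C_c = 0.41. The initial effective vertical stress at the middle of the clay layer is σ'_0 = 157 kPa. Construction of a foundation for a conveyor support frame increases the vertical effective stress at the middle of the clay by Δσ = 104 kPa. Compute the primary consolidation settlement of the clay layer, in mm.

Final effective stress: σ'_f = σ'_0 + Δσ = 157 + 104 = 261 kPa.
Normally consolidated clay, so the full stress increment lies on the virgin compression line:
S_c = C_c·H/(1+e₀)·log₁₀(σ'_f/σ'_0) = 0.41×6.7/(1+0.98)×log₁₀(261/157)
    = 1.3874 × 0.22074 = 0.3063 m

S_c ≈ 306 mm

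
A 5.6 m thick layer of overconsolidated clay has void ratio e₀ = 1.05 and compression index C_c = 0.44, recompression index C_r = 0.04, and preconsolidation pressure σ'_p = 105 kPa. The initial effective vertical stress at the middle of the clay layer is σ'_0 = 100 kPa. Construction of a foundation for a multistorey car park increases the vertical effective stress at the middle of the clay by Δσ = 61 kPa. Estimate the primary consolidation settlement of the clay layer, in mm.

S_c ≈ 225 mm

Final effective stress: σ'_f = 100 + 61 = 161 kPa.
σ'_f = 161 > σ'_p = 105 kPa, so the stress path crosses the preconsolidation pressure — recompression up to σ'_p, then virgin compression beyond:
S_c = H/(1+e₀)·[C_r·log₁₀(σ'_p/σ'_0) + C_c·log₁₀(σ'_f/σ'_p)]
    = 5.6/2.05 × [0.04×log₁₀(105/100) + 0.44×log₁₀(161/105)]
    = 2.7317 × [0.00084757 + 0.08168] = 0.2254 m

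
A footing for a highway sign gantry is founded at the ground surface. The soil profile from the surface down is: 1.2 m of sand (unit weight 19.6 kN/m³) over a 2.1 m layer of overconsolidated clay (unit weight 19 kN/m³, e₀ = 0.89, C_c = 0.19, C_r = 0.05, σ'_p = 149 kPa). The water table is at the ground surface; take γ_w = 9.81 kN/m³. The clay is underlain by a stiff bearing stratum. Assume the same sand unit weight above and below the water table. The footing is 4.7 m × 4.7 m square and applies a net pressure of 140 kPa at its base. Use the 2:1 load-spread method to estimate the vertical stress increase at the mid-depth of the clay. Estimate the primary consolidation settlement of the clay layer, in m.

Mid-depth of clay below the ground surface: z = 1.2 + 2.1/2 = 2.25 m.
Total vertical stress at mid-clay: σ_v = 19.6×1.2 + 19×1.05 = 43.47 kPa.
Pore pressure: u = 9.81×(2.25 − 0) = 22.073 kPa.
Initial effective stress: σ'_0 = σ_v − u = 43.47 − 22.073 = 21.397 kPa.
Stress increase at mid-clay by the 2:1 spreading method:
Δσ = qBL/((B+z)(L+z)) = 140×4.7×4.7/((4.7+2.25)(4.7+2.25)) = 64.026 kPa
Final effective stress: σ'_f = 21.397 + 64.026 = 85.423 kPa.
σ'_f = 85.423 ≤ σ'_p = 149 kPa, so the clay remains overconsolidated and only the recompression index applies:
S_c = C_r·H/(1+e₀)·log₁₀(σ'_f/σ'_0) = 0.05×2.1/1.89×log₁₀(85.423/21.397)
    = 0.055555 × 0.60122 = 0.0334 m

S_c ≈ 0.0334 m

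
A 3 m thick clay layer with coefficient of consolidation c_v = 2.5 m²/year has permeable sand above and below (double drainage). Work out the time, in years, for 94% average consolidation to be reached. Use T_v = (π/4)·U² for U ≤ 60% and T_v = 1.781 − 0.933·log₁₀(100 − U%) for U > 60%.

t ≈ 0.949 years

Drainage path length: H_d = H/2 = 1.5 m (double drainage).
U > 60%: T_v = 1.781 − 0.933·log₁₀(100 − 94) = 1.055.
t = T_v·H_d²/c_v = 1.055×1.5²/2.5 = 0.9495 years.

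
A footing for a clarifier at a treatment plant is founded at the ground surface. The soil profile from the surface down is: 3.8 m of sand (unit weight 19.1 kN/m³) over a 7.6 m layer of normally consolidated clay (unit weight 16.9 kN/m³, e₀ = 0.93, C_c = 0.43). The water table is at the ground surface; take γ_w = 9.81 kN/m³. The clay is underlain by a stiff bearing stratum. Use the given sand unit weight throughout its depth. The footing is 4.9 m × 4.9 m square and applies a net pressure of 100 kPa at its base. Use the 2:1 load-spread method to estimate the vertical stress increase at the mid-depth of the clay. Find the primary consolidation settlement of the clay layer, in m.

S_c ≈ 0.162 m

Mid-depth of clay below the ground surface: z = 3.8 + 7.6/2 = 7.6 m.
Total vertical stress at mid-clay: σ_v = 19.1×3.8 + 16.9×3.8 = 136.8 kPa.
Pore pressure: u = 9.81×(7.6 − 0) = 74.556 kPa.
Initial effective stress: σ'_0 = σ_v − u = 136.8 − 74.556 = 62.244 kPa.
Stress increase at mid-clay by the 2:1 spreading method:
Δσ = qBL/((B+z)(L+z)) = 100×4.9×4.9/((4.9+7.6)(4.9+7.6)) = 15.366 kPa
Final effective stress: σ'_f = σ'_0 + Δσ = 62.244 + 15.366 = 77.61 kPa.
Normally consolidated clay, so the full stress increment lies on the virgin compression line:
S_c = C_c·H/(1+e₀)·log₁₀(σ'_f/σ'_0) = 0.43×7.6/(1+0.93)×log₁₀(77.61/62.244)
    = 1.6933 × 0.09582 = 0.1623 m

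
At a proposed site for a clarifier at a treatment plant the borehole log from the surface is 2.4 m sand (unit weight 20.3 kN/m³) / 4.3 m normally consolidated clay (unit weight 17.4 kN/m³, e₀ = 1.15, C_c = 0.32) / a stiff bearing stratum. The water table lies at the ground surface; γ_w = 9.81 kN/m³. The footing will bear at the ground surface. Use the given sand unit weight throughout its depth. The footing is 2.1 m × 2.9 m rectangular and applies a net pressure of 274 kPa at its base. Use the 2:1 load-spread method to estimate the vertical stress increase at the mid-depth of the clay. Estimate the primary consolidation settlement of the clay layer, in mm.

Mid-depth of clay below the ground surface: z = 2.4 + 4.3/2 = 4.55 m.
Total vertical stress at mid-clay: σ_v = 20.3×2.4 + 17.4×2.15 = 86.13 kPa.
Pore pressure: u = 9.81×(4.55 − 0) = 44.636 kPa.
Initial effective stress: σ'_0 = σ_v − u = 86.13 − 44.636 = 41.494 kPa.
Stress increase at mid-clay by the 2:1 spreading method:
Δσ = qBL/((B+z)(L+z)) = 274×2.1×2.9/((2.1+4.55)(2.9+4.55)) = 33.681 kPa
Final effective stress: σ'_f = σ'_0 + Δσ = 41.494 + 33.681 = 75.175 kPa.
Normally consolidated clay, so the full stress increment lies on the virgin compression line:
S_c = C_c·H/(1+e₀)·log₁₀(σ'_f/σ'_0) = 0.32×4.3/(1+1.15)×log₁₀(75.175/41.494)
    = 0.64 × 0.25809 = 0.1652 m

S_c ≈ 165 mm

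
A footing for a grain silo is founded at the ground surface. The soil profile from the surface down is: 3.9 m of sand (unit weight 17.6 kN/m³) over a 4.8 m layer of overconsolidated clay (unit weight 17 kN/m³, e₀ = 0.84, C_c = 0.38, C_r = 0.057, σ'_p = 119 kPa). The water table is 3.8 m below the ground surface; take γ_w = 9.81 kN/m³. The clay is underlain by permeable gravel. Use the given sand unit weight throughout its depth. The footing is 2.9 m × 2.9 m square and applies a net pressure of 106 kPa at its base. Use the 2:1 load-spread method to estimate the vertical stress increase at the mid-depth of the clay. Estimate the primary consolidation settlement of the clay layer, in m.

S_c ≈ 0.00755 m

Mid-depth of clay below the ground surface: z = 3.9 + 4.8/2 = 6.3 m.
Total vertical stress at mid-clay: σ_v = 17.6×3.9 + 17×2.4 = 109.44 kPa.
Pore pressure: u = 9.81×(6.3 − 3.8) = 24.525 kPa.
Initial effective stress: σ'_0 = σ_v − u = 109.44 − 24.525 = 84.915 kPa.
Stress increase at mid-clay by the 2:1 spreading method:
Δσ = qBL/((B+z)(L+z)) = 106×2.9×2.9/((2.9+6.3)(2.9+6.3)) = 10.532 kPa
Final effective stress: σ'_f = 84.915 + 10.532 = 95.447 kPa.
σ'_f = 95.447 ≤ σ'_p = 119 kPa, so the clay remains overconsolidated and only the recompression index applies:
S_c = C_r·H/(1+e₀)·log₁₀(σ'_f/σ'_0) = 0.057×4.8/1.84×log₁₀(95.447/84.915)
    = 0.1487 × 0.050778 = 0.00755 m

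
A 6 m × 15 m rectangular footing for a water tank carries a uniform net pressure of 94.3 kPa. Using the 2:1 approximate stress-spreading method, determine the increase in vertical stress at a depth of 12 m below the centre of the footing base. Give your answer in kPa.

Δσ_z ≈ 17.5 kPa

By the 2:1 method the load spreads at 1 horizontal : 2 vertical, so at depth z the loaded area has grown by z in each plan dimension:
Δσ = qBL/((B+z)(L+z)) = 94.3×6×15/((6+12)(15+12)) = 17.463 kPa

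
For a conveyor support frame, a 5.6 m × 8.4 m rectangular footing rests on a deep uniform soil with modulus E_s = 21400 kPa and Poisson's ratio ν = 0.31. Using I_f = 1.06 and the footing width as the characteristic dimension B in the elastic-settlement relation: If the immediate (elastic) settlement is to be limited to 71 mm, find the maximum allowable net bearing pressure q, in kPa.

S_e = q·B·(1−ν²)/E_s · I_f  ⇒  q = S_e·E_s / (B·(1−ν²)·I_f).
q = 0.071 × 21400 / (5.6 × 0.9039 × 1.06) = 283.2 kPa

q ≈ 283 kPa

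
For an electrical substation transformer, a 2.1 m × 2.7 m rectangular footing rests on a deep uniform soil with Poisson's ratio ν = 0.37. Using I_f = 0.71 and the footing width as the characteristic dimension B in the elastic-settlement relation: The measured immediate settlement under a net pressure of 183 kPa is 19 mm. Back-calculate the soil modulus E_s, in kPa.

S_e = q·B·(1−ν²)/E_s · I_f  ⇒  E_s = q·B·(1−ν²)·I_f / S_e.
E_s = 183 × 2.1 × 0.8631 × 0.71 / 0.019 = 12390 kPa

E_s ≈ 12400 kPa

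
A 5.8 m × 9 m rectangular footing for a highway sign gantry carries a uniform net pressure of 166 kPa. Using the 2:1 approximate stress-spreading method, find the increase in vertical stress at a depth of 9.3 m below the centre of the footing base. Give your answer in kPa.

Δσ_z ≈ 31.4 kPa

By the 2:1 method the load spreads at 1 horizontal : 2 vertical, so at depth z the loaded area has grown by z in each plan dimension:
Δσ = qBL/((B+z)(L+z)) = 166×5.8×9/((5.8+9.3)(9+9.3)) = 31.358 kPa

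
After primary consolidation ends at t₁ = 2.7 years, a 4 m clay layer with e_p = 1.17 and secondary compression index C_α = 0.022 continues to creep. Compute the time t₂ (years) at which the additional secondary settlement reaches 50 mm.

t₂ ≈ 46.2 years

S_s = C_α·H/(1+e_p)·log₁₀(t₂/t₁) ⇒ log₁₀(t₂/t₁) = S_s·(1+e_p)/(C_α·H).
log₁₀(t₂/t₁) = 0.05 × (1+1.17) / (0.022×4) = 1.233
t₂ = t₁ × 10^1.233 = 2.7 × 17.1 = 46.17 years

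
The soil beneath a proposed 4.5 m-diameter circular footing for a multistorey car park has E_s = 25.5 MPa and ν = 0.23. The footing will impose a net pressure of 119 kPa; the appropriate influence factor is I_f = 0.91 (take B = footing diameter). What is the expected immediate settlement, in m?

S_e ≈ 0.0181 m

Immediate (elastic) settlement: S_e = q·B·(1−ν²)/E_s · I_f.
E_s = 25.5 MPa = 25500 kPa.
S_e = 119 × 4.5 × (1 − 0.23²) / 25500 × 0.91
    = 119 × 4.5 × 0.9471 / 25500 × 0.91
    = 0.0181 m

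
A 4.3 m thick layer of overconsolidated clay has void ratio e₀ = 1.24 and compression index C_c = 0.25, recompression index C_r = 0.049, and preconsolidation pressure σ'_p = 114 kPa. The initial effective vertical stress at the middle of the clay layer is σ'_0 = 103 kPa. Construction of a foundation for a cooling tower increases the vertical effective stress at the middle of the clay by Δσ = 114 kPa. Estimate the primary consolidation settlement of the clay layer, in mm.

Final effective stress: σ'_f = 103 + 114 = 217 kPa.
σ'_f = 217 > σ'_p = 114 kPa, so the stress path crosses the preconsolidation pressure — recompression up to σ'_p, then virgin compression beyond:
S_c = H/(1+e₀)·[C_r·log₁₀(σ'_p/σ'_0) + C_c·log₁₀(σ'_f/σ'_p)]
    = 4.3/2.24 × [0.049×log₁₀(114/103) + 0.25×log₁₀(217/114)]
    = 1.9196 × [0.0021593 + 0.069889] = 0.1383 m

S_c ≈ 138 mm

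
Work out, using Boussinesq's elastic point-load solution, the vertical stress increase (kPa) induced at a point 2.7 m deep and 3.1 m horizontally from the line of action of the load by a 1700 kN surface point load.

Boussinesq vertical stress below a point load on an elastic half-space:
Δσ_z = 3P/(2πz²) · [1 + (r/z)²]^(−5/2)
r/z = 3.1/2.7 = 1.1481; [1+(r/z)²]^(−5/2) = 0.12221.
Δσ_z = 3×1700/(2π×2.7²) × 0.12221 = 111.34 × 0.12221 = 13.61 kPa

Δσ_z ≈ 13.6 kPa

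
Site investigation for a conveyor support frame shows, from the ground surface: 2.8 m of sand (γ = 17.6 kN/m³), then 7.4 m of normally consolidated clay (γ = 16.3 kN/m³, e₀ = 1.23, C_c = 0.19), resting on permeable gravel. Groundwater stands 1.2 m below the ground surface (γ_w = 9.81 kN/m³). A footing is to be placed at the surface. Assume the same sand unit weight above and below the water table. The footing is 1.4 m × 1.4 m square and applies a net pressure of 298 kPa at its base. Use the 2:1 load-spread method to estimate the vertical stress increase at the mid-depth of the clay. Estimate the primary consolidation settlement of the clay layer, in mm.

S_c ≈ 41.2 mm

Mid-depth of clay below the ground surface: z = 2.8 + 7.4/2 = 6.5 m.
Total vertical stress at mid-clay: σ_v = 17.6×2.8 + 16.3×3.7 = 109.59 kPa.
Pore pressure: u = 9.81×(6.5 − 1.2) = 51.993 kPa.
Initial effective stress: σ'_0 = σ_v − u = 109.59 − 51.993 = 57.597 kPa.
Stress increase at mid-clay by the 2:1 spreading method:
Δσ = qBL/((B+z)(L+z)) = 298×1.4×1.4/((1.4+6.5)(1.4+6.5)) = 9.3588 kPa
Final effective stress: σ'_f = σ'_0 + Δσ = 57.597 + 9.3588 = 66.956 kPa.
Normally consolidated clay, so the full stress increment lies on the virgin compression line:
S_c = C_c·H/(1+e₀)·log₁₀(σ'_f/σ'_0) = 0.19×7.4/(1+1.23)×log₁₀(66.956/57.597)
    = 0.63049 × 0.06539 = 0.04123 m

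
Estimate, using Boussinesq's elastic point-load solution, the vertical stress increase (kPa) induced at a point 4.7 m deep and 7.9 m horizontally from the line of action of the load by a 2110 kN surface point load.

Boussinesq vertical stress below a point load on an elastic half-space:
Δσ_z = 3P/(2πz²) · [1 + (r/z)²]^(−5/2)
r/z = 7.9/4.7 = 1.6809; [1+(r/z)²]^(−5/2) = 0.034942.
Δσ_z = 3×2110/(2π×4.7²) × 0.034942 = 45.607 × 0.034942 = 1.594 kPa

Δσ_z ≈ 1.59 kPa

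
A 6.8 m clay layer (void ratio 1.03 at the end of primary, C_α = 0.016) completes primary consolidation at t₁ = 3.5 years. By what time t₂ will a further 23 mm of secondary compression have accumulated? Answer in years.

t₂ ≈ 9.4 years

S_s = C_α·H/(1+e_p)·log₁₀(t₂/t₁) ⇒ log₁₀(t₂/t₁) = S_s·(1+e_p)/(C_α·H).
log₁₀(t₂/t₁) = 0.023 × (1+1.03) / (0.016×6.8) = 0.4291
t₂ = t₁ × 10^0.4291 = 3.5 × 2.686 = 9.402 years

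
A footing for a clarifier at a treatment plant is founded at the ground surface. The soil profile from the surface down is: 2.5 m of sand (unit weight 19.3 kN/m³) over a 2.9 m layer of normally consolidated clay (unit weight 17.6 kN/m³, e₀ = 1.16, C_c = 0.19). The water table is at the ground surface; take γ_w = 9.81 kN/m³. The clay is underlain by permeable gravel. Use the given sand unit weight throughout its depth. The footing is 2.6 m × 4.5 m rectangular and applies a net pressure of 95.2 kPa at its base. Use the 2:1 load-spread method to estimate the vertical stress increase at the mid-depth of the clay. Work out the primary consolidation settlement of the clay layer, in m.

Mid-depth of clay below the ground surface: z = 2.5 + 2.9/2 = 3.95 m.
Total vertical stress at mid-clay: σ_v = 19.3×2.5 + 17.6×1.45 = 73.77 kPa.
Pore pressure: u = 9.81×(3.95 − 0) = 38.75 kPa.
Initial effective stress: σ'_0 = σ_v − u = 73.77 − 38.75 = 35.02 kPa.
Stress increase at mid-clay by the 2:1 spreading method:
Δσ = qBL/((B+z)(L+z)) = 95.2×2.6×4.5/((2.6+3.95)(4.5+3.95)) = 20.124 kPa
Final effective stress: σ'_f = σ'_0 + Δσ = 35.02 + 20.124 = 55.144 kPa.
Normally consolidated clay, so the full stress increment lies on the virgin compression line:
S_c = C_c·H/(1+e₀)·log₁₀(σ'_f/σ'_0) = 0.19×2.9/(1+1.16)×log₁₀(55.144/35.02)
    = 0.25509 × 0.19718 = 0.0503 m

S_c ≈ 0.0503 m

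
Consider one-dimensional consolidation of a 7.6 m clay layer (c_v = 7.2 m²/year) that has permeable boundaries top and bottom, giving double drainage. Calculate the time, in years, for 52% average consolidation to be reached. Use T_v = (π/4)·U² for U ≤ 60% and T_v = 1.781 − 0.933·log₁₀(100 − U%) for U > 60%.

t ≈ 0.426 years

Drainage path length: H_d = H/2 = 3.8 m (double drainage).
U ≤ 60%: T_v = (π/4)·U² = (π/4)×0.52² = 0.21237.
t = T_v·H_d²/c_v = 0.21237×3.8²/7.2 = 0.4259 years.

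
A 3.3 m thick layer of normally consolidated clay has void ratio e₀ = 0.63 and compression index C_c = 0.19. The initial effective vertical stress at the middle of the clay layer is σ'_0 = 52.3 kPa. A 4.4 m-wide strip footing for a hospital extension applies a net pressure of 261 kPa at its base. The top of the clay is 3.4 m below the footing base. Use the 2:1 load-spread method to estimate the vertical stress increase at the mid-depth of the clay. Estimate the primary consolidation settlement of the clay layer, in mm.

S_c ≈ 201 mm

Mid-depth of clay below the footing base: z = 3.4 + 3.3/2 = 5.05 m.
Stress increase at mid-clay by the 2:1 spreading method:
Δσ = qB/(B+z) = 261×4.4/(4.4+5.05) = 121.52 kPa
Final effective stress: σ'_f = σ'_0 + Δσ = 52.3 + 121.52 = 173.82 kPa.
Normally consolidated clay, so the full stress increment lies on the virgin compression line:
S_c = C_c·H/(1+e₀)·log₁₀(σ'_f/σ'_0) = 0.19×3.3/(1+0.63)×log₁₀(173.82/52.3)
    = 0.38466 × 0.5216 = 0.2006 m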